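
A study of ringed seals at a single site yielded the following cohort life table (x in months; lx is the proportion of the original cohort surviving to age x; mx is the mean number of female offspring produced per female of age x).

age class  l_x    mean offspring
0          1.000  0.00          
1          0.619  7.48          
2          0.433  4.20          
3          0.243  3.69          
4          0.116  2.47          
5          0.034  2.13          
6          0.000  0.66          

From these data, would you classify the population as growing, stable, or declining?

R0 = Σ lx·mx = 0 + 4.63012 + 1.8186 + 0.89667 + 0.28652 + 0.07242 + 0 = 7.70433
R0 > 1, so the population is growing.

growing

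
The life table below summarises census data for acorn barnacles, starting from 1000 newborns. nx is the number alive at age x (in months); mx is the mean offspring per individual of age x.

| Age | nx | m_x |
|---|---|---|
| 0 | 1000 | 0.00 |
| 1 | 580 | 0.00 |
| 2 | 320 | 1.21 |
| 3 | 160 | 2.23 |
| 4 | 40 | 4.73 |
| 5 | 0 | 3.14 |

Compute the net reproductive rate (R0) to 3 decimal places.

lx = nx/n0 = nx/1000: 1, 0.58, 0.32, 0.16, 0.04, 0
lx·mx by age: 0, 0, 0.3872, 0.3568, 0.1892, 0
R0 = Σ lx·mx = 0.9332 → 0.933

0.933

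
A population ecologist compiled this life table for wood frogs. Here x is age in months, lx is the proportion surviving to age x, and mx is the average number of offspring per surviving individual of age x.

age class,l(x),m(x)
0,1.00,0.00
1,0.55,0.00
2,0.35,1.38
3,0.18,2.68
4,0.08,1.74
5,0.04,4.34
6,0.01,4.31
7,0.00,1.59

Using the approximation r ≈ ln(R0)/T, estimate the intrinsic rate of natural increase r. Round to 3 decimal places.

0.090

R0 = Σ lx·mx = 0 + 0 + 0.483 + 0.4824 + 0.1392 + 0.1736 + 0.0431 + 0 = 1.3213
Σ x·lx·mx = 4.0966; T = 4.0966/1.3213 = 3.10043…
r ≈ ln(R0)/T = ln(1.3213)/3.10043… = 0.08986… → 0.090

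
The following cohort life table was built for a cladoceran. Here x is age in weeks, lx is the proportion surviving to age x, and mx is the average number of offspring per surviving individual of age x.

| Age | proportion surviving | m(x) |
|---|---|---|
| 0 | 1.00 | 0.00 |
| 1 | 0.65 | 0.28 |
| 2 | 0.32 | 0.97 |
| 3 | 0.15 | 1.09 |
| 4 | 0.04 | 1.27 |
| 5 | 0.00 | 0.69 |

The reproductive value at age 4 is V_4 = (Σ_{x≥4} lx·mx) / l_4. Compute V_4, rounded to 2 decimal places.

1.27

lx·mx for x ≥ 4: 0.0508, 0 → sum = 0.0508
V_4 = 0.0508 / l_4 = 0.0508 / 0.04 = 1.27 → 1.27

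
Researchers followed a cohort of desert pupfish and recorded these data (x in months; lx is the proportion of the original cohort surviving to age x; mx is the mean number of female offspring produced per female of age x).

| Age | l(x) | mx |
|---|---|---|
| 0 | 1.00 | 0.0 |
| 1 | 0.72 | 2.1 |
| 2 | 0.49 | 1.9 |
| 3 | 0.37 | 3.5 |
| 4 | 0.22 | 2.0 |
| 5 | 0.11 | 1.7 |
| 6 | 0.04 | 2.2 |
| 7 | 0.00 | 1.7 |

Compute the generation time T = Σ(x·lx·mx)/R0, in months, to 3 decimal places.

lx·mx: 0, 1.512, 0.931, 1.295, 0.44, 0.187, 0.088, 0 → R0 = 4.453
x·lx·mx: 0, 1.512, 1.862, 3.885, 1.76, 0.935, 0.528, 0 → Σ = 10.482
T = 10.482 / 4.453 = 2.353919… → 2.354

2.354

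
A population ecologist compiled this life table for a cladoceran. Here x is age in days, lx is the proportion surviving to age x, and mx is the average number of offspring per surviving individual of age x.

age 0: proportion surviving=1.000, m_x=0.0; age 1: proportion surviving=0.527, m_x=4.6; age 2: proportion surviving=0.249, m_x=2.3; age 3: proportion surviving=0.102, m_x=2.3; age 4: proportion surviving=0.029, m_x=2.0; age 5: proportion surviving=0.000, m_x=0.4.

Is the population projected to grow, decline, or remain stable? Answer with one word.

R0 = Σ lx·mx = 0 + 2.4242 + 0.5727 + 0.2346 + 0.058 + 0 = 3.2895
R0 > 1, so the population is growing.

growing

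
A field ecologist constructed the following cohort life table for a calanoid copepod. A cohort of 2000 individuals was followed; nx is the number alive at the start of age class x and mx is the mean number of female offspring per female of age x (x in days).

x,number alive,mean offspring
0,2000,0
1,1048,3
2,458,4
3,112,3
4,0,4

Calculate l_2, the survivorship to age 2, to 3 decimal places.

0.229

l_2 = n_2/n_0 = 458/2000 = 0.229 → 0.229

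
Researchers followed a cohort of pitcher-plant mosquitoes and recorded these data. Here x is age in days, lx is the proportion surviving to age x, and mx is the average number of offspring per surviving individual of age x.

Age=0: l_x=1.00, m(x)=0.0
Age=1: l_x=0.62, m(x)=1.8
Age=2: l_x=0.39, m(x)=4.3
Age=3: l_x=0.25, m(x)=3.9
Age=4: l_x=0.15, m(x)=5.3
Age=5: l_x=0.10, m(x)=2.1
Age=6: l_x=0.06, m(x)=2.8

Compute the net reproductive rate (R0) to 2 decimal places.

lx·mx by age: 0, 1.116, 1.677, 0.975, 0.795, 0.21, 0.168
R0 = Σ lx·mx = 4.941 → 4.94

4.94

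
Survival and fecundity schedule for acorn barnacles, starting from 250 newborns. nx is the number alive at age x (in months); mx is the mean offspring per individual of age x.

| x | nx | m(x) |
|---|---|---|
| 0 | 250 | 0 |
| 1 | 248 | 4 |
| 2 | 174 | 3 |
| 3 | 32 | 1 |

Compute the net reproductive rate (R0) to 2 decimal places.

lx = nx/n0 = nx/250: 1, 0.992, 0.696, 0.128
lx·mx by age: 0, 3.968, 2.088, 0.128
R0 = Σ lx·mx = 6.184 → 6.18

6.18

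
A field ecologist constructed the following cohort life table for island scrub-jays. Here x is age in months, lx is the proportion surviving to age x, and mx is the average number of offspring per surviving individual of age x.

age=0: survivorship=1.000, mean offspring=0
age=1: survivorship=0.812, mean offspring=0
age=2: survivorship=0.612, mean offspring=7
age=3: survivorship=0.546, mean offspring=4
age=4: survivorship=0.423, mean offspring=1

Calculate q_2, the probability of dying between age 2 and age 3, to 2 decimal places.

q_2 = (l_2 − l_3) / l_2 = (0.612 − 0.546) / 0.612
     = 0.066 / 0.612 = 0.107843… → 0.11

0.11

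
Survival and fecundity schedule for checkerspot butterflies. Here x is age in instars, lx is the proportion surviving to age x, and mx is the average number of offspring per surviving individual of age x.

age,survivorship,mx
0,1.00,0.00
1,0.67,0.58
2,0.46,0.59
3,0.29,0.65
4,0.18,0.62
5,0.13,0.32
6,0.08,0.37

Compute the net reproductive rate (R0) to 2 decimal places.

1.03

lx·mx by age: 0, 0.3886, 0.2714, 0.1885, 0.1116, 0.0416, 0.0296
R0 = Σ lx·mx = 1.0313 → 1.03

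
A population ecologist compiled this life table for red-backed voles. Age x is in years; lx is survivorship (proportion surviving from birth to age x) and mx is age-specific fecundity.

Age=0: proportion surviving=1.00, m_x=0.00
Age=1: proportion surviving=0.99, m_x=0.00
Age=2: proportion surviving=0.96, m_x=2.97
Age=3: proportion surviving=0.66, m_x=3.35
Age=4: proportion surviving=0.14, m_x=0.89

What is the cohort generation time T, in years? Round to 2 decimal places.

2.47

lx·mx: 0, 0, 2.8512, 2.211, 0.1246 → R0 = 5.1868
x·lx·mx: 0, 0, 5.7024, 6.633, 0.4984 → Σ = 12.8338
T = 12.8338 / 5.1868 = 2.474319… → 2.47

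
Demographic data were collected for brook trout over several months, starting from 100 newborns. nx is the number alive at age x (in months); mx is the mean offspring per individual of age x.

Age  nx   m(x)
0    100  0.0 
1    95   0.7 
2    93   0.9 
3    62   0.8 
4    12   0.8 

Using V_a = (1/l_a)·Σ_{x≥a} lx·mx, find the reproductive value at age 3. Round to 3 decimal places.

lx = nx/n0 = nx/100: 1, 0.95, 0.93, 0.62, 0.12
lx·mx for x ≥ 3: 0.496, 0.096 → sum = 0.592
V_3 = 0.592 / l_3 = 0.592 / 0.62 = 0.954839… → 0.955

0.955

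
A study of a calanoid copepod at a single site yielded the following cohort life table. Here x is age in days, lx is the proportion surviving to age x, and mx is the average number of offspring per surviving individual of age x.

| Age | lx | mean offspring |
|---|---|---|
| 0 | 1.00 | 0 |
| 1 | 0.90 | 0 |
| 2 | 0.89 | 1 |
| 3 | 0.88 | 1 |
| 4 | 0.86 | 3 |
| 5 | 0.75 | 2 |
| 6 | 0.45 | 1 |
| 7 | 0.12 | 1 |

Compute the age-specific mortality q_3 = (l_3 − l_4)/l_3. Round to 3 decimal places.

q_3 = (l_3 − l_4) / l_3 = (0.88 − 0.86) / 0.88
     = 0.02 / 0.88 = 0.022727… → 0.023

0.023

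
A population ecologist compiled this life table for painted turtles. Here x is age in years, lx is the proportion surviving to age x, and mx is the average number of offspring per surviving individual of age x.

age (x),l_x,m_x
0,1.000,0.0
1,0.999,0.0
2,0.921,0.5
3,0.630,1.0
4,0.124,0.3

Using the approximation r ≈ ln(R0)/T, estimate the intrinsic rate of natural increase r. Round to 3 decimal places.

R0 = Σ lx·mx = 0 + 0 + 0.4605 + 0.63 + 0.0372 = 1.1277
Σ x·lx·mx = 2.9598; T = 2.9598/1.1277 = 2.62463…
r ≈ ln(R0)/T = ln(1.1277)/2.62463… = 0.04579… → 0.046

0.046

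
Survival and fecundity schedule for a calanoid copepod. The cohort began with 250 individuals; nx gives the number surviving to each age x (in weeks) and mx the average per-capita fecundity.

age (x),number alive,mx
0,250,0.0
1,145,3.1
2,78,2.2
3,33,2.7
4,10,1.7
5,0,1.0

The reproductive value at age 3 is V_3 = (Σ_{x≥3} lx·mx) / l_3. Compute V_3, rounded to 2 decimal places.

3.22

lx = nx/n0 = nx/250: 1, 0.58, 0.312, 0.132, 0.04, 0
lx·mx for x ≥ 3: 0.3564, 0.068, 0 → sum = 0.4244
V_3 = 0.4244 / l_3 = 0.4244 / 0.132 = 3.215152… → 3.22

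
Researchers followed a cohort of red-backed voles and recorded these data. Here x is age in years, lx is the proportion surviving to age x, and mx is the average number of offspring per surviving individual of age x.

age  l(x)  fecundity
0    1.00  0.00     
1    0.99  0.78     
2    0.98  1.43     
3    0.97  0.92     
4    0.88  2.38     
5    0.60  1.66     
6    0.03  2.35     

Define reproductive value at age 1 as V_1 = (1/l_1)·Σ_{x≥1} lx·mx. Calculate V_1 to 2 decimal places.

6.29

lx·mx for x ≥ 1: 0.7722, 1.4014, 0.8924, 2.0944, 0.996, 0.0705 → sum = 6.2269
V_1 = 6.2269 / l_1 = 6.2269 / 0.99 = 6.289798… → 6.29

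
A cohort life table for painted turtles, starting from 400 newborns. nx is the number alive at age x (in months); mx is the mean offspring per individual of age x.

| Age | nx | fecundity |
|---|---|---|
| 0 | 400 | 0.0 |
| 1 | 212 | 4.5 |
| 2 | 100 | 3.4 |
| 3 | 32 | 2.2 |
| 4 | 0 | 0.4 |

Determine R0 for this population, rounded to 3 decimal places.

lx = nx/n0 = nx/400: 1, 0.53, 0.25, 0.08, 0
lx·mx by age: 0, 2.385, 0.85, 0.176, 0
R0 = Σ lx·mx = 3.411 → 3.411

3.411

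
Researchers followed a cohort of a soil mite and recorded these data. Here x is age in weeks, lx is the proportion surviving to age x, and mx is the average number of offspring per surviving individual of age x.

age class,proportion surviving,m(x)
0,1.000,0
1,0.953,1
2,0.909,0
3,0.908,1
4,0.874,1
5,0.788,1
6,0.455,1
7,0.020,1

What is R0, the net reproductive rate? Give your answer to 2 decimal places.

4.00

lx·mx by age: 0, 0.953, 0, 0.908, 0.874, 0.788, 0.455, 0.02
R0 = Σ lx·mx = 3.998 → 4.00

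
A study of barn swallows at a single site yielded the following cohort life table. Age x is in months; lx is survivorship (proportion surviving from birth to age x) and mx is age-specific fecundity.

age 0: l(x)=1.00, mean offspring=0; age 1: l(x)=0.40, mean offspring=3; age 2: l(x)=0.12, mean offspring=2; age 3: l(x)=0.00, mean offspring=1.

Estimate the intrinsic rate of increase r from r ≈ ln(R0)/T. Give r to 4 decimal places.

0.3126

R0 = Σ lx·mx = 0 + 1.2 + 0.24 + 0 = 1.44
Σ x·lx·mx = 1.68; T = 1.68/1.44 = 1.16667…
r ≈ ln(R0)/T = ln(1.44)/1.16667… = 0.312551… → 0.3126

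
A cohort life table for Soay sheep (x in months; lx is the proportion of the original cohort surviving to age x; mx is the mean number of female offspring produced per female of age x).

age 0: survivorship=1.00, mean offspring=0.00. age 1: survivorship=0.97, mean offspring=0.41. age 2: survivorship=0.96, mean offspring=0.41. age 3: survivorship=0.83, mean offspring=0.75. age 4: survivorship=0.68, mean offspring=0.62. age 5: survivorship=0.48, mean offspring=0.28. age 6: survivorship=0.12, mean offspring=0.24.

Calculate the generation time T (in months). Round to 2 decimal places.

2.79

lx·mx: 0, 0.3977, 0.3936, 0.6225, 0.4216, 0.1344, 0.0288 → R0 = 1.9986
x·lx·mx: 0, 0.3977, 0.7872, 1.8675, 1.6864, 0.672, 0.1728 → Σ = 5.5836
T = 5.5836 / 1.9986 = 2.793756… → 2.79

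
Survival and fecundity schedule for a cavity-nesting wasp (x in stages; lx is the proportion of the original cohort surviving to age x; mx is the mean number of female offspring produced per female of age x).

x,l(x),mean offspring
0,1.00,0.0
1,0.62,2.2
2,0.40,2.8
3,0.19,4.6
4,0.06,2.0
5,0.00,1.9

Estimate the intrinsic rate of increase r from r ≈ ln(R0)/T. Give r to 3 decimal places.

R0 = Σ lx·mx = 0 + 1.364 + 1.12 + 0.874 + 0.12 + 0 = 3.478
Σ x·lx·mx = 6.706; T = 6.706/3.478 = 1.92812…
r ≈ ln(R0)/T = ln(3.478)/1.92812… = 0.64646… → 0.646

0.646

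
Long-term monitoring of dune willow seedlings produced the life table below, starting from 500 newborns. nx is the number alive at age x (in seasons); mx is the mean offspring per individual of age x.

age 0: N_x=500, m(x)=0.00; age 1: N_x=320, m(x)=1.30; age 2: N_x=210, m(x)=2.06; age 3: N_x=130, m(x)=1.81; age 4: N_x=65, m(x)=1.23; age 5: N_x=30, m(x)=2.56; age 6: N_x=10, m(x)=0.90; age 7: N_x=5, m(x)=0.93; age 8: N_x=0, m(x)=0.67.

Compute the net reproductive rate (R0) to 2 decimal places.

2.51

lx = nx/n0 = nx/500: 1, 0.64, 0.42, 0.26, 0.13, 0.06, 0.02, 0.01, 0
lx·mx by age: 0, 0.832, 0.8652, 0.4706, 0.1599, 0.1536, 0.018, 0.0093, 0
R0 = Σ lx·mx = 2.5086 → 2.51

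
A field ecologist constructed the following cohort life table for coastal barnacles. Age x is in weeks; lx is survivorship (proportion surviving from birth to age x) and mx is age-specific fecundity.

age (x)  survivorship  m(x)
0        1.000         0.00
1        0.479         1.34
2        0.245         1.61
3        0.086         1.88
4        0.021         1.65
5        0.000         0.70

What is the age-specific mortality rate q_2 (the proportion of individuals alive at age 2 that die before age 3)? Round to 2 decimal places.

0.65

q_2 = (l_2 − l_3) / l_2 = (0.245 − 0.086) / 0.245
     = 0.159 / 0.245 = 0.64898… → 0.65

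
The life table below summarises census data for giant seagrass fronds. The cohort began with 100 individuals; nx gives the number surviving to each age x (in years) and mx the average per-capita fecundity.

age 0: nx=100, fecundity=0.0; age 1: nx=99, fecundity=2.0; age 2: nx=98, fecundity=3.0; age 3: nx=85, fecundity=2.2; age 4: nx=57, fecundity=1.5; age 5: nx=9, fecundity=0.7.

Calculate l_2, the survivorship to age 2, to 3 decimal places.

0.980

l_2 = n_2/n_0 = 98/100 = 0.98 → 0.980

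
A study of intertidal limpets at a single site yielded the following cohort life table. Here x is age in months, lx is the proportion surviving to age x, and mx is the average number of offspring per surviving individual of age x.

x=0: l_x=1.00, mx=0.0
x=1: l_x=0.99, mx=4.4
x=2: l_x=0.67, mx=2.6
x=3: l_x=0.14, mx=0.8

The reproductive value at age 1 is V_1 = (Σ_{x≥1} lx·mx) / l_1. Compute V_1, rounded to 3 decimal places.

6.273

lx·mx for x ≥ 1: 4.356, 1.742, 0.112 → sum = 6.21
V_1 = 6.21 / l_1 = 6.21 / 0.99 = 6.272727… → 6.273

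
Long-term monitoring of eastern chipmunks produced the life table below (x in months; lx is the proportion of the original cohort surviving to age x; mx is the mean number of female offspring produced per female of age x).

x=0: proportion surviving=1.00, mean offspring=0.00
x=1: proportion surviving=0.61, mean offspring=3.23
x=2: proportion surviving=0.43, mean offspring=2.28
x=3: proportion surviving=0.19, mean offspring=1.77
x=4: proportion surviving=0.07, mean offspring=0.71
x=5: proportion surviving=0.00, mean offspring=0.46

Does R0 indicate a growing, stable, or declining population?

R0 = Σ lx·mx = 0 + 1.9703 + 0.9804 + 0.3363 + 0.0497 + 0 = 3.3367
R0 > 1, so the population is growing.

growing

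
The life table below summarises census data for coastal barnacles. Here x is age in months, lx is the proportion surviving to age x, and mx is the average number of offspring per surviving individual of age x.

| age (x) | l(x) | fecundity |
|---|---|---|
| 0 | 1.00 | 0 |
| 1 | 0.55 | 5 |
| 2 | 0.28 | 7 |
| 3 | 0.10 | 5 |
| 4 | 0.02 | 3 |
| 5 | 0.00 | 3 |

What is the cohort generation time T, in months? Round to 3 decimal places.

1.596

lx·mx: 0, 2.75, 1.96, 0.5, 0.06, 0 → R0 = 5.27
x·lx·mx: 0, 2.75, 3.92, 1.5, 0.24, 0 → Σ = 8.41
T = 8.41 / 5.27 = 1.595825… → 1.596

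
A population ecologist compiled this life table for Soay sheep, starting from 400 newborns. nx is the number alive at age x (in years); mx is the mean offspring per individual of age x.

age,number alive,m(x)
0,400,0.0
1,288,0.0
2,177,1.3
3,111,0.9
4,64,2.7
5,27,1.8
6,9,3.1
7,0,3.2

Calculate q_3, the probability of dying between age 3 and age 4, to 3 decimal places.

lx = nx/n0 = nx/400: 1, 0.72, 0.4425, 0.2775, 0.16, 0.0675, 0.0225, 0
q_3 = (l_3 − l_4) / l_3 = (0.2775 − 0.16) / 0.2775
     = 0.1175 / 0.2775 = 0.423423… → 0.423

0.423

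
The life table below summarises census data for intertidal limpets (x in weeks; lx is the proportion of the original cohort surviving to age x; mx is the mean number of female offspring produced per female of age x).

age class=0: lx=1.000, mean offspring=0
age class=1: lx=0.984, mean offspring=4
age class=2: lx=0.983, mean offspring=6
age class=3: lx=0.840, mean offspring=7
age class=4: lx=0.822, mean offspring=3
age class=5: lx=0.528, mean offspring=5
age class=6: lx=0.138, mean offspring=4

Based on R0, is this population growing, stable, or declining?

growing

R0 = Σ lx·mx = 0 + 3.936 + 5.898 + 5.88 + 2.466 + 2.64 + 0.552 = 21.372
R0 > 1, so the population is growing.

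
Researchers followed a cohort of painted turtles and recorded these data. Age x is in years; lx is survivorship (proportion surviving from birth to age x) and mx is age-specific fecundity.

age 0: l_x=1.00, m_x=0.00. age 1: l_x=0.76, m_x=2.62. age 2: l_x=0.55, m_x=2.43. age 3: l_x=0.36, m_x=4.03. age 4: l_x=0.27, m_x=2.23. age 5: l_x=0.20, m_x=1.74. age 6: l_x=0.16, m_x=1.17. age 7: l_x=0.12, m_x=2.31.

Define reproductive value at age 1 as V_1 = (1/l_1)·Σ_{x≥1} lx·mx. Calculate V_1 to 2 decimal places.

8.15

lx·mx for x ≥ 1: 1.9912, 1.3365, 1.4508, 0.6021, 0.348, 0.1872, 0.2772 → sum = 6.193
V_1 = 6.193 / l_1 = 6.193 / 0.76 = 8.148684… → 8.15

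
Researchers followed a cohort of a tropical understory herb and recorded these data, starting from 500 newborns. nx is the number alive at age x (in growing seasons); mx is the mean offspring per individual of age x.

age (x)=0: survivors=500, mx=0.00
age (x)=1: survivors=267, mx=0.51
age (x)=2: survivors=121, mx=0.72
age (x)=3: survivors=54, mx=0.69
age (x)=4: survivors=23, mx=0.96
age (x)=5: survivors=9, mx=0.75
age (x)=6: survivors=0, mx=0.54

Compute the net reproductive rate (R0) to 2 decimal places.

lx = nx/n0 = nx/500: 1, 0.534, 0.242, 0.108, 0.046, 0.018, 0
lx·mx by age: 0, 0.27234, 0.17424, 0.07452, 0.04416, 0.0135, 0
R0 = Σ lx·mx = 0.57876 → 0.58

0.58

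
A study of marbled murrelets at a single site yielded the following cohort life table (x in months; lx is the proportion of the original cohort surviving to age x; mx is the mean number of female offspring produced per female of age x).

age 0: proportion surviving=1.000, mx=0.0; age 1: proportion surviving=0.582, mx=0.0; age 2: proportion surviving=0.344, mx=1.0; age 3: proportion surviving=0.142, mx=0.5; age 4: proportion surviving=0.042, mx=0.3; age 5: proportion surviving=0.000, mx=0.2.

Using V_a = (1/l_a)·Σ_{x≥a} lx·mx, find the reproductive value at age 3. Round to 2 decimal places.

0.59

lx·mx for x ≥ 3: 0.071, 0.0126, 0 → sum = 0.0836
V_3 = 0.0836 / l_3 = 0.0836 / 0.142 = 0.588732… → 0.59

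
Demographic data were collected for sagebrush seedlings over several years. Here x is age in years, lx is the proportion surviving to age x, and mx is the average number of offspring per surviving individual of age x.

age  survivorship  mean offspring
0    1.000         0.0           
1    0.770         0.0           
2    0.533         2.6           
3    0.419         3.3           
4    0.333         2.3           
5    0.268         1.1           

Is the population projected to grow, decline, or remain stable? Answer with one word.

R0 = Σ lx·mx = 0 + 0 + 1.3858 + 1.3827 + 0.7659 + 0.2948 = 3.8292
R0 > 1, so the population is growing.

growing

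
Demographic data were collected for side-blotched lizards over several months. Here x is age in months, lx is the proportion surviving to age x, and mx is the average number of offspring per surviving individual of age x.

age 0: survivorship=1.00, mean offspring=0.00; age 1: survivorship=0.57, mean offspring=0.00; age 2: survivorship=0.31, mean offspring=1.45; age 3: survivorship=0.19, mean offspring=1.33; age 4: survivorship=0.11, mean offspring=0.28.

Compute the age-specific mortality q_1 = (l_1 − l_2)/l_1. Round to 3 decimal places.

0.456

q_1 = (l_1 − l_2) / l_1 = (0.57 − 0.31) / 0.57
     = 0.26 / 0.57 = 0.45614… → 0.456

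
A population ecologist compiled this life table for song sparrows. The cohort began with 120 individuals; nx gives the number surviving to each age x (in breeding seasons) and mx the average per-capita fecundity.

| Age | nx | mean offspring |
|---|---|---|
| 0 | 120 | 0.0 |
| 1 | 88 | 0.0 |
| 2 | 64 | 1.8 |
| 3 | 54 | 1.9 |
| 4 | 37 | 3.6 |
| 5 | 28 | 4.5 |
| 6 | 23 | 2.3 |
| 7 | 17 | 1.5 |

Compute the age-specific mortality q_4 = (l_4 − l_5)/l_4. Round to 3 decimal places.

lx = nx/n0 = nx/120: 1, 0.73333…, 0.53333…, 0.45, 0.30833…, 0.23333…, 0.19167…, 0.14167…
q_4 = (l_4 − l_5) / l_4 = (0.308333… − 0.233333…) / 0.308333…
     = 0.075… / 0.308333… = 0.243243… → 0.243

0.243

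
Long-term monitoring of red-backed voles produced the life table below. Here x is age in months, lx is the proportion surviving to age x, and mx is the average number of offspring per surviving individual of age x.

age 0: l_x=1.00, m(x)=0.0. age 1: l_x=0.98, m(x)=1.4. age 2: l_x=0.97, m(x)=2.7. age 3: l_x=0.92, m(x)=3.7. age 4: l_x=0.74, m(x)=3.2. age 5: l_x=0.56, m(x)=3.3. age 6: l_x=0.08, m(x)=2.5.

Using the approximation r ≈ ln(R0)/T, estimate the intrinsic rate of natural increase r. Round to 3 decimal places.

0.794

R0 = Σ lx·mx = 0 + 1.372 + 2.619 + 3.404 + 2.368 + 1.848 + 0.2 = 11.811
Σ x·lx·mx = 36.734; T = 36.734/11.811 = 3.11015…
r ≈ ln(R0)/T = ln(11.811)/3.11015… = 0.79386… → 0.794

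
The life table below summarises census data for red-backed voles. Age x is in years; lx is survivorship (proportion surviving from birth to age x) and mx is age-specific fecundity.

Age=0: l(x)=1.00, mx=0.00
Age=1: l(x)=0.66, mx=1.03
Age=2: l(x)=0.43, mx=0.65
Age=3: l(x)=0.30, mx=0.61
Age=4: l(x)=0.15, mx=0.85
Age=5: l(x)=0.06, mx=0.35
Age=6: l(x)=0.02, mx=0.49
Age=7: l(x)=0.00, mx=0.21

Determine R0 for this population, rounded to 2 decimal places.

lx·mx by age: 0, 0.6798, 0.2795, 0.183, 0.1275, 0.021, 0.0098, 0
R0 = Σ lx·mx = 1.3006 → 1.30

1.30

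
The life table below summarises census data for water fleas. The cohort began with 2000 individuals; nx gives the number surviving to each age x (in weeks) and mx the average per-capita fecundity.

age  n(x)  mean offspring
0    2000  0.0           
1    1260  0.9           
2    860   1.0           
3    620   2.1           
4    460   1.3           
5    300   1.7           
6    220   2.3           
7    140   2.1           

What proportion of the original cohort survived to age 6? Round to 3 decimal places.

0.110

l_6 = n_6/n_0 = 220/2000 = 0.11 → 0.110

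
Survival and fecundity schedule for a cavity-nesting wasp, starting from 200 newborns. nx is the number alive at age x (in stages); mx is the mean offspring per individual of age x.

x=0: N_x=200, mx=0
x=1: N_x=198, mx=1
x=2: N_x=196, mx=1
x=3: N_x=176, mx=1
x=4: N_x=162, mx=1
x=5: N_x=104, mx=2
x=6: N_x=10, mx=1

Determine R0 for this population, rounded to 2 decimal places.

4.75

lx = nx/n0 = nx/200: 1, 0.99, 0.98, 0.88, 0.81, 0.52, 0.05
lx·mx by age: 0, 0.99, 0.98, 0.88, 0.81, 1.04, 0.05
R0 = Σ lx·mx = 4.75 → 4.75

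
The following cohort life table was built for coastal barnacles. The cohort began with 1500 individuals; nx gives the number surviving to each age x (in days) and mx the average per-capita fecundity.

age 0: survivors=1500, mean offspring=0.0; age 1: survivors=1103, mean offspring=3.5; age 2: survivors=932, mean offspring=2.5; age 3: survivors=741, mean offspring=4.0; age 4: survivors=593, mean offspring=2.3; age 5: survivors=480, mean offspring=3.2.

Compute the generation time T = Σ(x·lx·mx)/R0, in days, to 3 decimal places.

lx = nx/n0 = nx/1500: 1, 0.73533…, 0.62133…, 0.494, 0.39533…, 0.32
lx·mx: 0, 2.573667…, 1.553333…, 1.976, 0.909267…, 1.024 → R0 = 8.036267…
x·lx·mx: 0, 2.573667…, 3.106667…, 5.928, 3.637067…, 5.12 → Σ = 20.3654…
T = 20.3654… / 8.036267… = 2.534187… → 2.534

2.534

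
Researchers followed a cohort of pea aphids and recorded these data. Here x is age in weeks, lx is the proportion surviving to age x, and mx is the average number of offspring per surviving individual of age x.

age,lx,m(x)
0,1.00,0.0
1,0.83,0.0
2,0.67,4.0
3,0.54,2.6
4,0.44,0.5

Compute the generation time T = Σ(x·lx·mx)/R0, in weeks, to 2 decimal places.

2.43

lx·mx: 0, 0, 2.68, 1.404, 0.22 → R0 = 4.304
x·lx·mx: 0, 0, 5.36, 4.212, 0.88 → Σ = 10.452
T = 10.452 / 4.304 = 2.428439… → 2.43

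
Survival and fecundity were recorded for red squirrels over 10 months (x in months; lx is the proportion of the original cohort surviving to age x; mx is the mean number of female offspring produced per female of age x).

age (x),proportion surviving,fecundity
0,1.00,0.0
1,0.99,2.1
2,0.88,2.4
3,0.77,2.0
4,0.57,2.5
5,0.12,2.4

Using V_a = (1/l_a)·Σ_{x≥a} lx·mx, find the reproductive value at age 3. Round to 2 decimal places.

lx·mx for x ≥ 3: 1.54, 1.425, 0.288 → sum = 3.253
V_3 = 3.253 / l_3 = 3.253 / 0.77 = 4.224675… → 4.22

4.22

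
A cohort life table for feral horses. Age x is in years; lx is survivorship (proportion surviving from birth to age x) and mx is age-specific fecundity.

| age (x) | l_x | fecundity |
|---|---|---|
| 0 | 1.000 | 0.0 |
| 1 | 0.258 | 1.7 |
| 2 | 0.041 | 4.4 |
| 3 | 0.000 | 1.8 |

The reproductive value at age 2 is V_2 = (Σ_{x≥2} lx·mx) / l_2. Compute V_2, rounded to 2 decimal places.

lx·mx for x ≥ 2: 0.1804, 0 → sum = 0.1804
V_2 = 0.1804 / l_2 = 0.1804 / 0.041 = 4.4 → 4.40

4.40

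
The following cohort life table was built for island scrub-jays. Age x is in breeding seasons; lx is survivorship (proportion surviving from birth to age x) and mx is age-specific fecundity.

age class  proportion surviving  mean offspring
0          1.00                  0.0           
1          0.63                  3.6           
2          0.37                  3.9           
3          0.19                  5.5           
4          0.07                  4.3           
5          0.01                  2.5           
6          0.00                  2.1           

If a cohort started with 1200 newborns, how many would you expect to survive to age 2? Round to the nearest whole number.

Expected survivors = N0 · l_2 = 1200 × 0.37 = 444 → 444

444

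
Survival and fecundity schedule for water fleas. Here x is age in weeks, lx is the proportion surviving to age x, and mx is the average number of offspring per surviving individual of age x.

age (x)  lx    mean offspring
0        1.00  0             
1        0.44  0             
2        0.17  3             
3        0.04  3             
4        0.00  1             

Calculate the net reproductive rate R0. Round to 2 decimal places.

0.63

lx·mx by age: 0, 0, 0.51, 0.12, 0
R0 = Σ lx·mx = 0.63 → 0.63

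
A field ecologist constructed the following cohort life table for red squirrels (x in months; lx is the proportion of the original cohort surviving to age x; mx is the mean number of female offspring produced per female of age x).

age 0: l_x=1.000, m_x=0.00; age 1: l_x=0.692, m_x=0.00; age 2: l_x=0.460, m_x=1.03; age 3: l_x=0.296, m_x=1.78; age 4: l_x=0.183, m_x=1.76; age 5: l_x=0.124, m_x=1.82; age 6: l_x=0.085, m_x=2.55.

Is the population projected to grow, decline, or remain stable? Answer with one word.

growing

R0 = Σ lx·mx = 0 + 0 + 0.4738 + 0.52688 + 0.32208 + 0.22568 + 0.21675 = 1.76519
R0 > 1, so the population is growing.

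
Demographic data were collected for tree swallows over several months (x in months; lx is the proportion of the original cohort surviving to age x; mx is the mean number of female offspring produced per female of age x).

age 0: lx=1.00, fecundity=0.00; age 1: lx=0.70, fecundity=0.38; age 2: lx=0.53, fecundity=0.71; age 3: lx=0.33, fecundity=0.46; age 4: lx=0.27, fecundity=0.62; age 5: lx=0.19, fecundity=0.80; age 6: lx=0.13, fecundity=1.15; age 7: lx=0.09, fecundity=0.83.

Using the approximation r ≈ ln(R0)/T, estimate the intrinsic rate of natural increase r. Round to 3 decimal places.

R0 = Σ lx·mx = 0 + 0.266 + 0.3763 + 0.1518 + 0.1674 + 0.152 + 0.1495 + 0.0747 = 1.3377
Σ x·lx·mx = 4.3235; T = 4.3235/1.3377 = 3.23204…
r ≈ ln(R0)/T = ln(1.3377)/3.23204… = 0.09002… → 0.090

0.090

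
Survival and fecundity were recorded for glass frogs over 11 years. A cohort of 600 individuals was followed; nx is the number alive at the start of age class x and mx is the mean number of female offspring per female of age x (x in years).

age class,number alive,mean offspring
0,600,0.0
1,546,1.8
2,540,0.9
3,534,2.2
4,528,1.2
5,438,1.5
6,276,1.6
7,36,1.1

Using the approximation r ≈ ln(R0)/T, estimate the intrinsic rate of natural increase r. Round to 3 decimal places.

0.620

lx = nx/n0 = nx/600: 1, 0.91, 0.9, 0.89, 0.88, 0.73, 0.46, 0.06
R0 = Σ lx·mx = 0 + 1.638 + 0.81 + 1.958 + 1.056 + 1.095 + 0.736 + 0.066 = 7.359
Σ x·lx·mx = 23.709; T = 23.709/7.359 = 3.22177…
r ≈ ln(R0)/T = ln(7.359)/3.22177… = 0.61951… → 0.620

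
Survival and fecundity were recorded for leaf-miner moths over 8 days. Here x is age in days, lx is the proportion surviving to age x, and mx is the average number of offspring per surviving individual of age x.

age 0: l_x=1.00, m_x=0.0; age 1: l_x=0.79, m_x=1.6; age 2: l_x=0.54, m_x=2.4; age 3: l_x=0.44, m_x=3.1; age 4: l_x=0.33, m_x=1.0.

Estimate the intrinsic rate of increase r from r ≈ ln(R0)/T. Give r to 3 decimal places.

R0 = Σ lx·mx = 0 + 1.264 + 1.296 + 1.364 + 0.33 = 4.254
Σ x·lx·mx = 9.268; T = 9.268/4.254 = 2.17866…
r ≈ ln(R0)/T = ln(4.254)/2.17866… = 0.66457… → 0.665

0.665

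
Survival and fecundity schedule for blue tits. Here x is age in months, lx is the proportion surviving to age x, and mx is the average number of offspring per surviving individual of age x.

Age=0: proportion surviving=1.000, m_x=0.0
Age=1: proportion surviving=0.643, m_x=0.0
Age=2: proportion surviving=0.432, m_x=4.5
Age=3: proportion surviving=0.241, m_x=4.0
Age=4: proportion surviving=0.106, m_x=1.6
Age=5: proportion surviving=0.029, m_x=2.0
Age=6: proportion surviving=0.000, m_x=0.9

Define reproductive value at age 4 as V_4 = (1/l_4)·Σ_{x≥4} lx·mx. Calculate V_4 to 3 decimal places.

2.147

lx·mx for x ≥ 4: 0.1696, 0.058, 0 → sum = 0.2276
V_4 = 0.2276 / l_4 = 0.2276 / 0.106 = 2.14717… → 2.147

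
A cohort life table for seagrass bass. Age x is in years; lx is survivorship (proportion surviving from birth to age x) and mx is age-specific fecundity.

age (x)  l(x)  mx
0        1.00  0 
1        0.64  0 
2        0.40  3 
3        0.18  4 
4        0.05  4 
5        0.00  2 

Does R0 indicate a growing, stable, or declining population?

R0 = Σ lx·mx = 0 + 0 + 1.2 + 0.72 + 0.2 + 0 = 2.12
R0 > 1, so the population is growing.

growing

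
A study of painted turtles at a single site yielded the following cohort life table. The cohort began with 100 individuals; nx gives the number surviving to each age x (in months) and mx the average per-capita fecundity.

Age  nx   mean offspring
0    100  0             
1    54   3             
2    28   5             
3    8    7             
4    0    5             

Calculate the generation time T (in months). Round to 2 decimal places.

lx = nx/n0 = nx/100: 1, 0.54, 0.28, 0.08, 0
lx·mx: 0, 1.62, 1.4, 0.56, 0 → R0 = 3.58
x·lx·mx: 0, 1.62, 2.8, 1.68, 0 → Σ = 6.1
T = 6.1 / 3.58 = 1.703911… → 1.70

1.70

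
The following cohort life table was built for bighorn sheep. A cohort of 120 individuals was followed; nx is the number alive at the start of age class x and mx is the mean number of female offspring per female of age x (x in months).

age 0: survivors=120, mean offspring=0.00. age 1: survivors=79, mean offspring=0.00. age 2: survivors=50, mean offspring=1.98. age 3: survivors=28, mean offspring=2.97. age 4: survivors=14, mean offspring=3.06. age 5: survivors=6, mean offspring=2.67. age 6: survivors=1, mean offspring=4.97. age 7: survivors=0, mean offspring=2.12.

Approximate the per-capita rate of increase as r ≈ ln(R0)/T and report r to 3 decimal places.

lx = nx/n0 = nx/120: 1, 0.65833…, 0.41667…, 0.23333…, 0.11667…, 0.05, 0.00833…, 0
R0 = Σ lx·mx = 0 + 0 + 0.825… + 0.693… + 0.357… + 0.1335 + 0.04142… + 0 = 2.049917…
Σ x·lx·mx = 6.073…; T = 6.073…/2.049917… = 2.96256…
r ≈ ln(R0)/T = ln(2.049917…)/2.96256… = 0.24229… → 0.242

0.242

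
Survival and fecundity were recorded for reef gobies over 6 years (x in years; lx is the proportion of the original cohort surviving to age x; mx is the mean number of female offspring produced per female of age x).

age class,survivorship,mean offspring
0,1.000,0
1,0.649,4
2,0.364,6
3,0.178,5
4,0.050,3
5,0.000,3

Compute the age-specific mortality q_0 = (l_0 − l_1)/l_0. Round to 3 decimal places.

q_0 = (l_0 − l_1) / l_0 = (1 − 0.649) / 1
     = 0.351 / 1 = 0.351 → 0.351

0.351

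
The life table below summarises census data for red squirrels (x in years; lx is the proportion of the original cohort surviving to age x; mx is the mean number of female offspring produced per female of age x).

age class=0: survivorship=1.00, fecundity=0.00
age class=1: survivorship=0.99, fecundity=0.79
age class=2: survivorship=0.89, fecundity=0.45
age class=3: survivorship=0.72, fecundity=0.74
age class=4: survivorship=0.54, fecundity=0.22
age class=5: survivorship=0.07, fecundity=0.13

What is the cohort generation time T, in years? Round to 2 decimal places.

2.01

lx·mx: 0, 0.7821, 0.4005, 0.5328, 0.1188, 0.0091 → R0 = 1.8433
x·lx·mx: 0, 0.7821, 0.801, 1.5984, 0.4752, 0.0455 → Σ = 3.7022
T = 3.7022 / 1.8433 = 2.008463… → 2.01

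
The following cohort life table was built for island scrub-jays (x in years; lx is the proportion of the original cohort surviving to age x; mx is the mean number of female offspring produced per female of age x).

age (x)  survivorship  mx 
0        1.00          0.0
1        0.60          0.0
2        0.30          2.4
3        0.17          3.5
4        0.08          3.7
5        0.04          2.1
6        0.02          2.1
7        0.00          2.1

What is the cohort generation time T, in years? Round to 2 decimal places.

2.93

lx·mx: 0, 0, 0.72, 0.595, 0.296, 0.084, 0.042, 0 → R0 = 1.737
x·lx·mx: 0, 0, 1.44, 1.785, 1.184, 0.42, 0.252, 0 → Σ = 5.081
T = 5.081 / 1.737 = 2.925158… → 2.93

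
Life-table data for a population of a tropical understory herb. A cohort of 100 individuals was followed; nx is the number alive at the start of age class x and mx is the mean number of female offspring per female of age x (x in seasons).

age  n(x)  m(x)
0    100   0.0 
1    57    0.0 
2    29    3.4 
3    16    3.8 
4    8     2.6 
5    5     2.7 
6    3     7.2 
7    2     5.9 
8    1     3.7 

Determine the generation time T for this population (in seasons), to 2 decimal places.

lx = nx/n0 = nx/100: 1, 0.57, 0.29, 0.16, 0.08, 0.05, 0.03, 0.02, 0.01
lx·mx: 0, 0, 0.986, 0.608, 0.208, 0.135, 0.216, 0.118, 0.037 → R0 = 2.308
x·lx·mx: 0, 0, 1.972, 1.824, 0.832, 0.675, 1.296, 0.826, 0.296 → Σ = 7.721
T = 7.721 / 2.308 = 3.345321… → 3.35

3.35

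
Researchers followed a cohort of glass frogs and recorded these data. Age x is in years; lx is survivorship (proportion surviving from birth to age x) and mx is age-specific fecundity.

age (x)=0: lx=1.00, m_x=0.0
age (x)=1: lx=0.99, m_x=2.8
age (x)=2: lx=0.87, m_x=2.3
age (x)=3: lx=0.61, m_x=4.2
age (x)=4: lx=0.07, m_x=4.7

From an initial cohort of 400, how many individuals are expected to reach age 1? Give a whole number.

396

Expected survivors = N0 · l_1 = 400 × 0.99 = 396 → 396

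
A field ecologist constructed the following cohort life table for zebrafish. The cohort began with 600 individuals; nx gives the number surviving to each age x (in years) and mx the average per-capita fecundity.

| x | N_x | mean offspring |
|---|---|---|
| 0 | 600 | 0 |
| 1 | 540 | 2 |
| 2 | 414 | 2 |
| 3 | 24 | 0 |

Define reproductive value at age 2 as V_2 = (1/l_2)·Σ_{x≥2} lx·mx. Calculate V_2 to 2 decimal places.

lx = nx/n0 = nx/600: 1, 0.9, 0.69, 0.04
lx·mx for x ≥ 2: 1.38, 0 → sum = 1.38
V_2 = 1.38 / l_2 = 1.38 / 0.69 = 2 → 2.00

2.00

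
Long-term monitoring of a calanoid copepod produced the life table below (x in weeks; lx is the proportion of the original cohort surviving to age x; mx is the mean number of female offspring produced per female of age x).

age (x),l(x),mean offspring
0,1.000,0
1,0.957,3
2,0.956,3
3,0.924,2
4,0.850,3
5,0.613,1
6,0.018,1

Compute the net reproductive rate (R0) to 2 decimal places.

10.77

lx·mx by age: 0, 2.871, 2.868, 1.848, 2.55, 0.613, 0.018
R0 = Σ lx·mx = 10.768 → 10.77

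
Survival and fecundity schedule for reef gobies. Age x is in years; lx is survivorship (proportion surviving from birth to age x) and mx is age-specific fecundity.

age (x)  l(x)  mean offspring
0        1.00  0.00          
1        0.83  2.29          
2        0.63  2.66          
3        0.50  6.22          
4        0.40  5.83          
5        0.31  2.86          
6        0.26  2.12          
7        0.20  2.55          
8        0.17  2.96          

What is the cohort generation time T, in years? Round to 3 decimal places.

3.422

lx·mx: 0, 1.9007, 1.6758, 3.11, 2.332, 0.8866, 0.5512, 0.51, 0.5032 → R0 = 11.4695
x·lx·mx: 0, 1.9007, 3.3516, 9.33, 9.328, 4.433, 3.3072, 3.57, 4.0256 → Σ = 39.2461
T = 39.2461 / 11.4695 = 3.42178… → 3.422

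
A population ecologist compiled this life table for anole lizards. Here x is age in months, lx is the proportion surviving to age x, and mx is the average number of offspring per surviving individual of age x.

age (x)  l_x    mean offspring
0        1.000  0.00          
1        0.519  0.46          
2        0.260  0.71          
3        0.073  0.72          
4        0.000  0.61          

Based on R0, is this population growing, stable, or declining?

R0 = Σ lx·mx = 0 + 0.23874 + 0.1846 + 0.05256 + 0 = 0.4759
R0 < 1, so the population is declining.

declining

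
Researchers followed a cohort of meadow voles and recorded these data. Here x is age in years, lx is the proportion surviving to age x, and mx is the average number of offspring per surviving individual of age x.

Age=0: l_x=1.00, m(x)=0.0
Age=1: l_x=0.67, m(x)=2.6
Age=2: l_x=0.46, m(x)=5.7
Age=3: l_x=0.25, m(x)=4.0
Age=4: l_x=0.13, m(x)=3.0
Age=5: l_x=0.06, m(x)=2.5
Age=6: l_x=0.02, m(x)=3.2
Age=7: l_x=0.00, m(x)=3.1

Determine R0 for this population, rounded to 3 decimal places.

lx·mx by age: 0, 1.742, 2.622, 1, 0.39, 0.15, 0.064, 0
R0 = Σ lx·mx = 5.968 → 5.968

5.968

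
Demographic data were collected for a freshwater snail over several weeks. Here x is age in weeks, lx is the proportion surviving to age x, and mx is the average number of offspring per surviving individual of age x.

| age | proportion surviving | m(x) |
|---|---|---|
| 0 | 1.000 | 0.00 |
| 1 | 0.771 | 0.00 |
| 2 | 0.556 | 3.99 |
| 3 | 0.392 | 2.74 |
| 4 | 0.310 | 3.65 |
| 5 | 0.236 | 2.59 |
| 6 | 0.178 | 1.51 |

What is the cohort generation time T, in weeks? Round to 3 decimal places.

lx·mx: 0, 0, 2.21844, 1.07408, 1.1315, 0.61124, 0.26878 → R0 = 5.30404
x·lx·mx: 0, 0, 4.43688, 3.22224, 4.526, 3.0562, 1.61268 → Σ = 16.854
T = 16.854 / 5.30404 = 3.177578… → 3.178

3.178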